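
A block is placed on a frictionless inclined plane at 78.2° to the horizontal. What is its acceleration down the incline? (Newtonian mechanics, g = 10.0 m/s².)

a = g sin(θ) = 10.0 × sin(78.2°) = 10.0 × 0.9789 = 9.79 m/s²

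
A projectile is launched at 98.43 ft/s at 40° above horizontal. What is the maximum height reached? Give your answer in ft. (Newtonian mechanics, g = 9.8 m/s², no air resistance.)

v₀ = 98.43 ft/s × 0.3048 = 30.0015 m/s
H = v₀² × sin²(θ) / (2g) = 30.0015² × sin(40°)² / (2 × 9.8) = 900.09 × 0.413176 / 19.6 = 18.9743 m
H = 18.9743 m / 0.3048 = 62.25 ft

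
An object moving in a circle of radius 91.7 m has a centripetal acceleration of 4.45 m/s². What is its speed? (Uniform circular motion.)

v = √(a_c × r) = √(4.45 × 91.7) = 20.2 m/s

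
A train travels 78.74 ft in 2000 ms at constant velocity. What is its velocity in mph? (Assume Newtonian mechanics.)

d = 78.74 ft × 0.3048 = 24.0 m
t = 2000 ms × 0.001 = 2.0 s
v = d / t = 24.0 / 2.0 = 12.0 m/s
v = 12.0 m/s / 0.44704 = 26.84 mph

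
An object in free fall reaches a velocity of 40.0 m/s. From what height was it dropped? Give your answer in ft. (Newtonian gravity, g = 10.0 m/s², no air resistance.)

h = v² / (2g) = 40.0² / (2 × 10.0) = 80.0 m
h = 80.0 m / 0.3048 = 262.5 ft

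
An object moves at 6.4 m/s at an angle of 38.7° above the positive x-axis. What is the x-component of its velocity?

vₓ = v cos(θ) = 6.4 × cos(38.7°) = 4.99 m/s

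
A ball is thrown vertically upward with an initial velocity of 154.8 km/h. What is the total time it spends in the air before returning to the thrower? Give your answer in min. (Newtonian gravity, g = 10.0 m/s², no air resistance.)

v₀ = 154.8 km/h × 0.2777777777777778 = 43.0 m/s
t_total = 2 × v₀ / g = 2 × 43.0 / 10.0 = 8.6 s
t_total = 8.6 s / 60.0 = 0.1433 min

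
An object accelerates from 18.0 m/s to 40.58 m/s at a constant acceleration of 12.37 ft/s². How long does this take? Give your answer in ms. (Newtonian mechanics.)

a = 12.37 ft/s² × 0.3048 = 3.77038 m/s²
t = (v - v₀) / a = (40.58 - 18.0) / 3.77038 = 5.98879 s
t = 5.98879 s / 0.001 = 5989 ms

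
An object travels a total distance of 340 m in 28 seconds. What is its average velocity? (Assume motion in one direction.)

v_avg = Δd / Δt = 340 / 28 = 12.14 m/s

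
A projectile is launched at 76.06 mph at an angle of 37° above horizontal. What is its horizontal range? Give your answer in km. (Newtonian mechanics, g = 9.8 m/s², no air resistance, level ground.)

v₀ = 76.06 mph × 0.44704 = 34.0019 m/s
R = v₀² × sin(2θ) / g = 34.0019² × sin(2 × 37°) / 9.8 = 1156.13 × 0.961262 / 9.8 = 113.402 m
R = 113.402 m / 1000.0 = 0.1134 km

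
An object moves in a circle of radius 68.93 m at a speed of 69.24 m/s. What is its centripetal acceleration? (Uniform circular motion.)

a_c = v²/r = 69.24²/68.93 = 4794.1776/68.93 = 69.55 m/s²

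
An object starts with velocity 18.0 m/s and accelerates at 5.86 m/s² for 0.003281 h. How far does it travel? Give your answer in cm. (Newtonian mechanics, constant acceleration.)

t = 0.003281 h × 3600.0 = 11.8116 s
d = v₀ × t + ½ × a × t² = 18.0 × 11.8116 + 0.5 × 5.86 × 11.8116² = 621.385 m
d = 621.385 m / 0.01 = 62140 cm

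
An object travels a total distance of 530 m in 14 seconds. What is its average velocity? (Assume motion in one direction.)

v_avg = Δd / Δt = 530 / 14 = 37.86 m/s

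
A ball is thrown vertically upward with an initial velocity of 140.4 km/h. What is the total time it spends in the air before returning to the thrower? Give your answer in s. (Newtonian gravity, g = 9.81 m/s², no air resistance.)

v₀ = 140.4 km/h × 0.2777777777777778 = 39.0 m/s
t_total = 2 × v₀ / g = 2 × 39.0 / 9.81 = 7.951 s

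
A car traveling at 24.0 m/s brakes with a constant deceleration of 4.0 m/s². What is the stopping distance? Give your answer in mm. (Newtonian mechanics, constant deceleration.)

d = v₀² / (2a) = 24.0² / (2 × 4.0) = 576.0 / 8.0 = 72.0 m
d = 72.0 m / 0.001 = 72000 mm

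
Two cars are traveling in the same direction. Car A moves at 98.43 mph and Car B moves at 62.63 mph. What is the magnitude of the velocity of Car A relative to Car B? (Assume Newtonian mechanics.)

v_rel = |v_A - v_B| = |98.43 - 62.63| = 35.8 mph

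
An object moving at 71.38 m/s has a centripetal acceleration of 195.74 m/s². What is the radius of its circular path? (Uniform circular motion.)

r = v²/a_c = 71.38²/195.74 = 26.03 m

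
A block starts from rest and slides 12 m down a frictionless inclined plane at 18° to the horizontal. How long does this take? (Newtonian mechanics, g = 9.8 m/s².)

a = g sin(θ) = 9.8 × sin(18°) = 3.0284 m/s²
t = √(2d/a) = √(2 × 12 / 3.0284) = 2.82 s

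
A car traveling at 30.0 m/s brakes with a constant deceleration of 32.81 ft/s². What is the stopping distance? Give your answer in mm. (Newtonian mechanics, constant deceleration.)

a = 32.81 ft/s² × 0.3048 = 10.0005 m/s²
d = v₀² / (2a) = 30.0² / (2 × 10.0005) = 900.0 / 20.001 = 44.9978 m
d = 44.9978 m / 0.001 = 45000 mm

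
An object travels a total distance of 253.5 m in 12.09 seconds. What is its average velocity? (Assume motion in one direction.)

v_avg = Δd / Δt = 253.5 / 12.09 = 20.97 m/s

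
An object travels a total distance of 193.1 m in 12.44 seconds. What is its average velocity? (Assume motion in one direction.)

v_avg = Δd / Δt = 193.1 / 12.44 = 15.52 m/s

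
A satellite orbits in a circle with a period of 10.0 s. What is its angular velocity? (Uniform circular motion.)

ω = 2π/T = 2π/10.0 = 0.6283 rad/s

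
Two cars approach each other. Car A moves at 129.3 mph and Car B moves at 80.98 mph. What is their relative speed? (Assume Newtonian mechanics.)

v_rel = v_A + v_B = 129.3 + 80.98 = 210.28 mph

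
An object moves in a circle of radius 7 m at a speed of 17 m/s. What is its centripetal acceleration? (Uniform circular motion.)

a_c = v²/r = 17²/7 = 289/7 = 41.29 m/s²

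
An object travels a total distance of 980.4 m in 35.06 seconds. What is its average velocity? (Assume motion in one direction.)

v_avg = Δd / Δt = 980.4 / 35.06 = 27.96 m/s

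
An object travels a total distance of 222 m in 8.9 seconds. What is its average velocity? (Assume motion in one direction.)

v_avg = Δd / Δt = 222 / 8.9 = 24.94 m/s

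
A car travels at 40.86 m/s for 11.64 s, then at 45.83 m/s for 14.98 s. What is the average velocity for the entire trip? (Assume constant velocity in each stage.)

d₁ = v₁t₁ = 40.86 × 11.64 = 475.6104 m
d₂ = v₂t₂ = 45.83 × 14.98 = 686.5334 m
d_total = 1162.1438 m, t_total = 26.62 s
v_avg = d_total/t_total = 1162.1438/26.62 = 43.66 m/s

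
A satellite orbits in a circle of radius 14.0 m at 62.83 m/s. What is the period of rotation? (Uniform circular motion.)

T = 2πr/v = 2π×14.0/62.83 = 1.4 s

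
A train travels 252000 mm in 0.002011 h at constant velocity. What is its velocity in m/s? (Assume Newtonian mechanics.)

d = 252000 mm × 0.001 = 252.0 m
t = 0.002011 h × 3600.0 = 7.2396 s
v = d / t = 252.0 / 7.2396 = 34.81 m/s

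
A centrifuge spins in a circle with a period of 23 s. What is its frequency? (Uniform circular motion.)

f = 1/T = 1/23 = 0.0435 Hz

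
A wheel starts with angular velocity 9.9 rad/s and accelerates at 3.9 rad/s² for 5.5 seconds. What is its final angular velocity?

ω = ω₀ + αt = 9.9 + 3.9 × 5.5 = 31.35 rad/s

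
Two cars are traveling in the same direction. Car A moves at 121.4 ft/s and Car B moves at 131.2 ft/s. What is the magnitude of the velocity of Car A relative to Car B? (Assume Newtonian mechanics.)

v_rel = |v_A - v_B| = |121.4 - 131.2| = 9.8 ft/s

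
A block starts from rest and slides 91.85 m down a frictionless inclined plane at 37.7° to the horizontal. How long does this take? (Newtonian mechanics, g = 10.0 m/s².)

a = g sin(θ) = 10.0 × sin(37.7°) = 6.1153 m/s²
t = √(2d/a) = √(2 × 91.85 / 6.1153) = 5.48 s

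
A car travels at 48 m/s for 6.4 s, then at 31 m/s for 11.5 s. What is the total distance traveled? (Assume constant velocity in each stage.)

d₁ = v₁t₁ = 48 × 6.4 = 307.2 m
d₂ = v₂t₂ = 31 × 11.5 = 356.5 m
d_total = 307.2 + 356.5 = 663.7 m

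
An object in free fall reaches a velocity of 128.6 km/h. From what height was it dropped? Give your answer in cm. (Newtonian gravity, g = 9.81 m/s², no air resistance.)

v = 128.6 km/h × 0.2777777777777778 = 35.7222 m/s
h = v² / (2g) = 35.7222² / (2 × 9.81) = 65.0395 m
h = 65.0395 m / 0.01 = 6504 cm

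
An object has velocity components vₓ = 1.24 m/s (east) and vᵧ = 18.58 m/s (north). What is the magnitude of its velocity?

|v| = √(vₓ² + vᵧ²) = √(1.24² + 18.58²) = √(346.754) = 18.62 m/s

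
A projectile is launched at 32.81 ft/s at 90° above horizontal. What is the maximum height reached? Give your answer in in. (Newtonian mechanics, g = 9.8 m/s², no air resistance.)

v₀ = 32.81 ft/s × 0.3048 = 10.0005 m/s
H = v₀² × sin²(θ) / (2g) = 10.0005² × sin(90°)² / (2 × 9.8) = 100.01 × 1.0 / 19.6 = 5.10255 m
H = 5.10255 m / 0.0254 = 200.9 in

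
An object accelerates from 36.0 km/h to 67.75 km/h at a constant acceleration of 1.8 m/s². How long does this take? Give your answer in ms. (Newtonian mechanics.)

v₀ = 36.0 km/h × 0.2777777777777778 = 10.0 m/s
v = 67.75 km/h × 0.2777777777777778 = 18.8194 m/s
t = (v - v₀) / a = (18.8194 - 10.0) / 1.8 = 4.89967 s
t = 4.89967 s / 0.001 = 4900 ms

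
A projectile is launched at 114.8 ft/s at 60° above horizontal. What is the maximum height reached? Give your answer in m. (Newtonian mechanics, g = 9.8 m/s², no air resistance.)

v₀ = 114.8 ft/s × 0.3048 = 34.991 m/s
H = v₀² × sin²(θ) / (2g) = 34.991² × sin(60°)² / (2 × 9.8) = 1224.37 × 0.75 / 19.6 = 46.85 m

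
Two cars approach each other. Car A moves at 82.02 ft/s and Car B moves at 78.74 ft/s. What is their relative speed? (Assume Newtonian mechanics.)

v_rel = v_A + v_B = 82.02 + 78.74 = 160.76 ft/s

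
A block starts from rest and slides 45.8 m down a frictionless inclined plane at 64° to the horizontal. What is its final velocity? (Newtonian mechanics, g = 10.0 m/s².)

a = g sin(θ) = 10.0 × sin(64°) = 8.9879 m/s²
v = √(2ad) = √(2 × 8.9879 × 45.8) = 28.69 m/s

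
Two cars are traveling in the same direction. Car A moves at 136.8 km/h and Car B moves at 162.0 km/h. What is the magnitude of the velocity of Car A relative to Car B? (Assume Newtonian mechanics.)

v_rel = |v_A - v_B| = |136.8 - 162.0| = 25.2 km/h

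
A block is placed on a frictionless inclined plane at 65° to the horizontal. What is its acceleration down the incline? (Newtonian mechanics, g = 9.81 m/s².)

a = g sin(θ) = 9.81 × sin(65°) = 9.81 × 0.9063 = 8.89 m/s²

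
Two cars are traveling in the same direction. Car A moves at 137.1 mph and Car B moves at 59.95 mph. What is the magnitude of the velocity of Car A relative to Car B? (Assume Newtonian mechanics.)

v_rel = |v_A - v_B| = |137.1 - 59.95| = 77.15 mph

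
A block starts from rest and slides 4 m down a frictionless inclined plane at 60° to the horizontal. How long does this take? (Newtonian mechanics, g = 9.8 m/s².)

a = g sin(θ) = 9.8 × sin(60°) = 8.487 m/s²
t = √(2d/a) = √(2 × 4 / 8.487) = 0.97 s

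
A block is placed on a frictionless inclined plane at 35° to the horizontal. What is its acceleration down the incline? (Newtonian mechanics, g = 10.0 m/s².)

a = g sin(θ) = 10.0 × sin(35°) = 10.0 × 0.5736 = 5.74 m/s²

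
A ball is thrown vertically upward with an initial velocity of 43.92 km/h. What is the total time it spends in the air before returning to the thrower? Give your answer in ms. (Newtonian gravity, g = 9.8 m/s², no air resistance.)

v₀ = 43.92 km/h × 0.2777777777777778 = 12.2 m/s
t_total = 2 × v₀ / g = 2 × 12.2 / 9.8 = 2.4898 s
t_total = 2.4898 s / 0.001 = 2490 ms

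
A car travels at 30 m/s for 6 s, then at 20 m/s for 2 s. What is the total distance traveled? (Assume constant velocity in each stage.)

d₁ = v₁t₁ = 30 × 6 = 180 m
d₂ = v₂t₂ = 20 × 2 = 40 m
d_total = 180 + 40 = 220 m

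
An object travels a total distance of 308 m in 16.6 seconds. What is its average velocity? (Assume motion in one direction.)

v_avg = Δd / Δt = 308 / 16.6 = 18.55 m/s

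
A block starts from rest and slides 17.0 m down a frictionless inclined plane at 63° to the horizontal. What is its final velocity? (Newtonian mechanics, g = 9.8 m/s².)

a = g sin(θ) = 9.8 × sin(63°) = 8.7319 m/s²
v = √(2ad) = √(2 × 8.7319 × 17.0) = 17.23 m/s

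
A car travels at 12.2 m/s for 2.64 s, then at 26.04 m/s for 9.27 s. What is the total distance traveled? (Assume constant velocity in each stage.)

d₁ = v₁t₁ = 12.2 × 2.64 = 32.208 m
d₂ = v₂t₂ = 26.04 × 9.27 = 241.3908 m
d_total = 32.208 + 241.3908 = 273.6 m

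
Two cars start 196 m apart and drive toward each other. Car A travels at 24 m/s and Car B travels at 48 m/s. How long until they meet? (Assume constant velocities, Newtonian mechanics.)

Combined speed: v_combined = 24 + 48 = 72 m/s
Time to meet: t = d/v_combined = 196/72 = 2.72 s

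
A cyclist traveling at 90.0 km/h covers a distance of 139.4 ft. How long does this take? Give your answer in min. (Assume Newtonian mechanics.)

d = 139.4 ft × 0.3048 = 42.4891 m
v = 90.0 km/h × 0.2777777777777778 = 25.0 m/s
t = d / v = 42.4891 / 25.0 = 1.69956 s
t = 1.69956 s / 60.0 = 0.02833 min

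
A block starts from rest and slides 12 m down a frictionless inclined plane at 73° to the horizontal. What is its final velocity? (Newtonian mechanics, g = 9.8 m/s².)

a = g sin(θ) = 9.8 × sin(73°) = 9.3718 m/s²
v = √(2ad) = √(2 × 9.3718 × 12) = 15.0 m/s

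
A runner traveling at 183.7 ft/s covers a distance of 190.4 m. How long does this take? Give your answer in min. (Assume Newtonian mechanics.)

v = 183.7 ft/s × 0.3048 = 55.9918 m/s
t = d / v = 190.4 / 55.9918 = 3.4005 s
t = 3.4005 s / 60.0 = 0.05668 min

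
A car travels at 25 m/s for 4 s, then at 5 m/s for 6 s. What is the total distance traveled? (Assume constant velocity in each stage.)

d₁ = v₁t₁ = 25 × 4 = 100 m
d₂ = v₂t₂ = 5 × 6 = 30 m
d_total = 100 + 30 = 130 m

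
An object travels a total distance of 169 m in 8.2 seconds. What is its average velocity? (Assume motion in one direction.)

v_avg = Δd / Δt = 169 / 8.2 = 20.61 m/s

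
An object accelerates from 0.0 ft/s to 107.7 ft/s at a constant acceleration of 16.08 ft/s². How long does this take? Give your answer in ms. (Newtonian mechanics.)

v₀ = 0.0 ft/s × 0.3048 = 0.0 m/s
v = 107.7 ft/s × 0.3048 = 32.827 m/s
a = 16.08 ft/s² × 0.3048 = 4.90118 m/s²
t = (v - v₀) / a = (32.827 - 0.0) / 4.90118 = 6.69777 s
t = 6.69777 s / 0.001 = 6698 ms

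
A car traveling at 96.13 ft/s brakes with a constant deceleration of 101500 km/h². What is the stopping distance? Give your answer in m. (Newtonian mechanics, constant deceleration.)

v₀ = 96.13 ft/s × 0.3048 = 29.3004 m/s
a = 101500 km/h² × 7.716049382716049e-05 = 7.83179 m/s²
d = v₀² / (2a) = 29.3004² / (2 × 7.83179) = 858.513 / 15.6636 = 54.81 m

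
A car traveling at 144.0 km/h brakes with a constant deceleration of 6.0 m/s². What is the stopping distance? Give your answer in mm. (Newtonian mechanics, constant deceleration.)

v₀ = 144.0 km/h × 0.2777777777777778 = 40.0 m/s
d = v₀² / (2a) = 40.0² / (2 × 6.0) = 1600.0 / 12.0 = 133.333 m
d = 133.333 m / 0.001 = 133300 mm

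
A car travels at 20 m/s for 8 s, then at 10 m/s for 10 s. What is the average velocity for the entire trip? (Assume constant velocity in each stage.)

d₁ = v₁t₁ = 20 × 8 = 160 m
d₂ = v₂t₂ = 10 × 10 = 100 m
d_total = 260 m, t_total = 18 s
v_avg = d_total/t_total = 260/18 = 14.44 m/s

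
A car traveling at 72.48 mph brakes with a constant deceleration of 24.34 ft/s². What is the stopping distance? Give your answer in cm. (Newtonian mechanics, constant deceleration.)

v₀ = 72.48 mph × 0.44704 = 32.4015 m/s
a = 24.34 ft/s² × 0.3048 = 7.41883 m/s²
d = v₀² / (2a) = 32.4015² / (2 × 7.41883) = 1049.86 / 14.8377 = 70.7562 m
d = 70.7562 m / 0.01 = 7076 cm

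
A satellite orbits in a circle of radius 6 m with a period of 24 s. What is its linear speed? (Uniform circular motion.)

v = 2πr/T = 2π×6/24 = 1.57 m/s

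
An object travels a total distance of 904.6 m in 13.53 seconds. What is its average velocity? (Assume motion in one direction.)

v_avg = Δd / Δt = 904.6 / 13.53 = 66.86 m/s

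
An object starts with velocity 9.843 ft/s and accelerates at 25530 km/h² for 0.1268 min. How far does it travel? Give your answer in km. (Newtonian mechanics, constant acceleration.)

v₀ = 9.843 ft/s × 0.3048 = 3.00015 m/s
a = 25530 km/h² × 7.716049382716049e-05 = 1.96991 m/s²
t = 0.1268 min × 60.0 = 7.608 s
d = v₀ × t + ½ × a × t² = 3.00015 × 7.608 + 0.5 × 1.96991 × 7.608² = 79.836 m
d = 79.836 m / 1000.0 = 0.07984 km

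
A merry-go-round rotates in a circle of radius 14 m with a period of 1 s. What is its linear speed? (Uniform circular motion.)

v = 2πr/T = 2π×14/1 = 87.96 m/s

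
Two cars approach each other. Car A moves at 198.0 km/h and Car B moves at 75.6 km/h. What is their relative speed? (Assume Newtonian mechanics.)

v_rel = v_A + v_B = 198.0 + 75.6 = 273.6 km/h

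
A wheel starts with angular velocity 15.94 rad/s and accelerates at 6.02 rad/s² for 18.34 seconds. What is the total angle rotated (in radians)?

θ = ω₀t + ½αt² = 15.94×18.34 + ½×6.02×18.34² = 1304.77 rad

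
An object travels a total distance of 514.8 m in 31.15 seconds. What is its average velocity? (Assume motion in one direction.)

v_avg = Δd / Δt = 514.8 / 31.15 = 16.53 m/s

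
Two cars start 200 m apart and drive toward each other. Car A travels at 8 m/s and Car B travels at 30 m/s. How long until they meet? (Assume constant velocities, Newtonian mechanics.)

Combined speed: v_combined = 8 + 30 = 38 m/s
Time to meet: t = d/v_combined = 200/38 = 5.26 s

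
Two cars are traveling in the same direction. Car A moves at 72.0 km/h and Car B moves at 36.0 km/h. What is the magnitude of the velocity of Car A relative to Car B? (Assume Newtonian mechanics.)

v_rel = |v_A - v_B| = |72.0 - 36.0| = 36.0 km/h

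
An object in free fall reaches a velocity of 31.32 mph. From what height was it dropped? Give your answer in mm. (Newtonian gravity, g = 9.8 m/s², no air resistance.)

v = 31.32 mph × 0.44704 = 14.0013 m/s
h = v² / (2g) = 14.0013² / (2 × 9.8) = 10.0019 m
h = 10.0019 m / 0.001 = 10000 mm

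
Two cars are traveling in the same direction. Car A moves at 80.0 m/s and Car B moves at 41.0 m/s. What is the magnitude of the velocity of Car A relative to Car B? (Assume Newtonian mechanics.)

v_rel = |v_A - v_B| = |80.0 - 41.0| = 39.0 m/s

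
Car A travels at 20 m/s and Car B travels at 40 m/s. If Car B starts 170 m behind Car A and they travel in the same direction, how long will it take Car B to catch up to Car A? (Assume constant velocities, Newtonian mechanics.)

Relative speed: v_rel = 40 - 20 = 20 m/s
Time to catch: t = d₀/v_rel = 170/20 = 8.5 s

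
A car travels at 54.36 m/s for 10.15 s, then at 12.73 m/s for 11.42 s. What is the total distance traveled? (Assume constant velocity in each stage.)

d₁ = v₁t₁ = 54.36 × 10.15 = 551.754 m
d₂ = v₂t₂ = 12.73 × 11.42 = 145.3766 m
d_total = 551.754 + 145.3766 = 697.13 m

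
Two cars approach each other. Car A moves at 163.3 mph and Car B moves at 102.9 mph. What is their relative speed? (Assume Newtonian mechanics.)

v_rel = v_A + v_B = 163.3 + 102.9 = 266.2 mph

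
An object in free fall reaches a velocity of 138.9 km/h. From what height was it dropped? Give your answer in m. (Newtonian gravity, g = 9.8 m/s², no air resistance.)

v = 138.9 km/h × 0.2777777777777778 = 38.5833 m/s
h = v² / (2g) = 38.5833² / (2 × 9.8) = 75.95 m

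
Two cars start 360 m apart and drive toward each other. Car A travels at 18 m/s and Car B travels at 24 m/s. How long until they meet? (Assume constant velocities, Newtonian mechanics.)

Combined speed: v_combined = 18 + 24 = 42 m/s
Time to meet: t = d/v_combined = 360/42 = 8.57 s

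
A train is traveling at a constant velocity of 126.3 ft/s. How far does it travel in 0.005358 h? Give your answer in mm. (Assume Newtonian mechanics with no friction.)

v = 126.3 ft/s × 0.3048 = 38.4962 m/s
t = 0.005358 h × 3600.0 = 19.2888 s
d = v × t = 38.4962 × 19.2888 = 742.546 m
d = 742.546 m / 0.001 = 742500 mm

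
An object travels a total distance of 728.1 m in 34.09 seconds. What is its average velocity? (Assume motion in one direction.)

v_avg = Δd / Δt = 728.1 / 34.09 = 21.36 m/s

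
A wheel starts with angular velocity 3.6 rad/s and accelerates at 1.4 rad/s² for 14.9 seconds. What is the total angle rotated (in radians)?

θ = ω₀t + ½αt² = 3.6×14.9 + ½×1.4×14.9² = 209.05 rad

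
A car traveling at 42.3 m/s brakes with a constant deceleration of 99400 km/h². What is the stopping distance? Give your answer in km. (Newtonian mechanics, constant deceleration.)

a = 99400 km/h² × 7.716049382716049e-05 = 7.66975 m/s²
d = v₀² / (2a) = 42.3² / (2 × 7.66975) = 1789.29 / 15.3395 = 116.646 m
d = 116.646 m / 1000.0 = 0.1166 km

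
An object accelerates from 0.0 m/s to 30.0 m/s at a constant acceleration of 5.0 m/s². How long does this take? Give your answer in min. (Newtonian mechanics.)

t = (v - v₀) / a = (30.0 - 0.0) / 5.0 = 6.0 s
t = 6.0 s / 60.0 = 0.1 min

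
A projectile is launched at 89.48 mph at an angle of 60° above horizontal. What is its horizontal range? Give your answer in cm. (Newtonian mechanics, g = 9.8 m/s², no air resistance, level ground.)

v₀ = 89.48 mph × 0.44704 = 40.0011 m/s
R = v₀² × sin(2θ) / g = 40.0011² × sin(2 × 60°) / 9.8 = 1600.09 × 0.866025 / 9.8 = 141.4 m
R = 141.4 m / 0.01 = 14140 cm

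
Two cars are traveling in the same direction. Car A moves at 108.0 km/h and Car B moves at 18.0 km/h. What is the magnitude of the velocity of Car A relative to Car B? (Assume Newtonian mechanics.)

v_rel = |v_A - v_B| = |108.0 - 18.0| = 90.0 km/h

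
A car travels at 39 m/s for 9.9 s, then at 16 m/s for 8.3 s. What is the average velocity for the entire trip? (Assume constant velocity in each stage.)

d₁ = v₁t₁ = 39 × 9.9 = 386.1 m
d₂ = v₂t₂ = 16 × 8.3 = 132.8 m
d_total = 518.9 m, t_total = 18.2 s
v_avg = d_total/t_total = 518.9/18.2 = 28.51 m/s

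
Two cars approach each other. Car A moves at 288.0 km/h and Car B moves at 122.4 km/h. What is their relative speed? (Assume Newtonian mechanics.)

v_rel = v_A + v_B = 288.0 + 122.4 = 410.4 km/h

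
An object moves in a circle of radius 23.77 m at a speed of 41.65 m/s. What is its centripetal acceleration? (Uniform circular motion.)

a_c = v²/r = 41.65²/23.77 = 1734.7225/23.77 = 72.98 m/s²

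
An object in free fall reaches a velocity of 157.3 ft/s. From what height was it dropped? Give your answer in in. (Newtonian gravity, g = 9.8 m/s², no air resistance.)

v = 157.3 ft/s × 0.3048 = 47.945 m/s
h = v² / (2g) = 47.945² / (2 × 9.8) = 117.282 m
h = 117.282 m / 0.0254 = 4617 in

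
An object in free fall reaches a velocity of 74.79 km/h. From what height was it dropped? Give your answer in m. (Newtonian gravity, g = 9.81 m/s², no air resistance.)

v = 74.79 km/h × 0.2777777777777778 = 20.775 m/s
h = v² / (2g) = 20.775² / (2 × 9.81) = 22.0 m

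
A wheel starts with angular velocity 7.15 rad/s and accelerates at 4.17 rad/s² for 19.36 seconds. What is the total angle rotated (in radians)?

θ = ω₀t + ½αt² = 7.15×19.36 + ½×4.17×19.36² = 919.9 rad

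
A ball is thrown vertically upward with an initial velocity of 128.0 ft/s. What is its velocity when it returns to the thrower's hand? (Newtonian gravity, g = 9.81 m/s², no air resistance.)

By conservation of energy (no air resistance), the ball returns to the throw height with the same speed as launch, but directed downward.
|v_ground| = v₀ = 128.0 ft/s
v_ground = 128.0 ft/s (downward)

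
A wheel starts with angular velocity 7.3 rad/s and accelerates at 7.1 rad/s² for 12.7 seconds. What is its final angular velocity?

ω = ω₀ + αt = 7.3 + 7.1 × 12.7 = 97.47 rad/s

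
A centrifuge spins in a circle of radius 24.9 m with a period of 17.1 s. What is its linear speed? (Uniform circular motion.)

v = 2πr/T = 2π×24.9/17.1 = 9.15 m/s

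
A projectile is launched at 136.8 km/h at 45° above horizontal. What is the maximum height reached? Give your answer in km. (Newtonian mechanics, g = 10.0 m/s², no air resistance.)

v₀ = 136.8 km/h × 0.2777777777777778 = 38.0 m/s
H = v₀² × sin²(θ) / (2g) = 38.0² × sin(45°)² / (2 × 10.0) = 1444.0 × 0.5 / 20.0 = 36.1 m
H = 36.1 m / 1000.0 = 0.0361 km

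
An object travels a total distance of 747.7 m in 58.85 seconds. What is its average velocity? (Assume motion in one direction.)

v_avg = Δd / Δt = 747.7 / 58.85 = 12.71 m/s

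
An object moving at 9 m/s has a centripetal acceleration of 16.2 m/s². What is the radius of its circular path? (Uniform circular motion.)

r = v²/a_c = 9²/16.2 = 5.0 m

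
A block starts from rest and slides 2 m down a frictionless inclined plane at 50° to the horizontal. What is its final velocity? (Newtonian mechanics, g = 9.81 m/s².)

a = g sin(θ) = 9.81 × sin(50°) = 7.5149 m/s²
v = √(2ad) = √(2 × 7.5149 × 2) = 5.48 m/s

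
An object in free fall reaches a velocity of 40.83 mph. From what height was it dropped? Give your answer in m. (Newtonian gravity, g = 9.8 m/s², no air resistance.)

v = 40.83 mph × 0.44704 = 18.2526 m/s
h = v² / (2g) = 18.2526² / (2 × 9.8) = 17.0 m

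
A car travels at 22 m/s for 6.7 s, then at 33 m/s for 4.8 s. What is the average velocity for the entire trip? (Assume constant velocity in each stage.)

d₁ = v₁t₁ = 22 × 6.7 = 147.4 m
d₂ = v₂t₂ = 33 × 4.8 = 158.4 m
d_total = 305.8 m, t_total = 11.5 s
v_avg = d_total/t_total = 305.8/11.5 = 26.59 m/s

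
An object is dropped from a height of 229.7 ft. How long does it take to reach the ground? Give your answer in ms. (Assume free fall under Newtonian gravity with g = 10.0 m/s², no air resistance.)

h = 229.7 ft × 0.3048 = 70.0126 m
t = √(2h/g) = √(2 × 70.0126 / 10.0) = 3.74199 s
t = 3.74199 s / 0.001 = 3742 ms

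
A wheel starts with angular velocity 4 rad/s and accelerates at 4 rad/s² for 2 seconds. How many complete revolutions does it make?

θ = ω₀t + ½αt² = 4×2 + ½×4×2² = 16.0 rad
Total revolutions = θ/(2π) = 16.0/(2π) = 2.55
Complete revolutions = ⌊2.55⌋ = 2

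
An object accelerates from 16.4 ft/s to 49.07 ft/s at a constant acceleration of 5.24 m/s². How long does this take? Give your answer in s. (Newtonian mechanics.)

v₀ = 16.4 ft/s × 0.3048 = 4.99872 m/s
v = 49.07 ft/s × 0.3048 = 14.9565 m/s
t = (v - v₀) / a = (14.9565 - 4.99872) / 5.24 = 1.9 s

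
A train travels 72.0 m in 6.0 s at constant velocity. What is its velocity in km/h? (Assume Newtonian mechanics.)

v = d / t = 72.0 / 6.0 = 12.0 m/s
v = 12.0 m/s / 0.2777777777777778 = 43.2 km/h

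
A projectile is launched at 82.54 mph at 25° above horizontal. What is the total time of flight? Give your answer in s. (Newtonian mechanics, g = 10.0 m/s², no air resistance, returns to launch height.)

v₀ = 82.54 mph × 0.44704 = 36.8987 m/s
T = 2 × v₀ × sin(θ) / g = 2 × 36.8987 × sin(25°) / 10.0 = 2 × 36.8987 × 0.422618 / 10.0 = 3.119 s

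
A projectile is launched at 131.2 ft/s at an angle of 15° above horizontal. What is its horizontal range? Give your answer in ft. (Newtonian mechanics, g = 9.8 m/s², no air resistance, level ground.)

v₀ = 131.2 ft/s × 0.3048 = 39.9898 m/s
R = v₀² × sin(2θ) / g = 39.9898² × sin(2 × 15°) / 9.8 = 1599.18 × 0.5 / 9.8 = 81.5908 m
R = 81.5908 m / 0.3048 = 267.7 ft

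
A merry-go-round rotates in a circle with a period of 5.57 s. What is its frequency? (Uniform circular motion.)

f = 1/T = 1/5.57 = 0.1795 Hz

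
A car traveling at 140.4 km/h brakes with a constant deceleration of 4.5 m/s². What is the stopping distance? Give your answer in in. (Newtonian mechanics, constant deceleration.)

v₀ = 140.4 km/h × 0.2777777777777778 = 39.0 m/s
d = v₀² / (2a) = 39.0² / (2 × 4.5) = 1521.0 / 9.0 = 169.0 m
d = 169.0 m / 0.0254 = 6654 in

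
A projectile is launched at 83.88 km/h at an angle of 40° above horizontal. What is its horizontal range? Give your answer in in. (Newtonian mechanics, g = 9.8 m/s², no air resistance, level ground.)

v₀ = 83.88 km/h × 0.2777777777777778 = 23.3 m/s
R = v₀² × sin(2θ) / g = 23.3² × sin(2 × 40°) / 9.8 = 542.89 × 0.984808 / 9.8 = 54.5553 m
R = 54.5553 m / 0.0254 = 2148 in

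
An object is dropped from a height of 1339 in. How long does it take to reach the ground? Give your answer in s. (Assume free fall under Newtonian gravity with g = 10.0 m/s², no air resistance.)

h = 1339 in × 0.0254 = 34.0106 m
t = √(2h/g) = √(2 × 34.0106 / 10.0) = 2.608 s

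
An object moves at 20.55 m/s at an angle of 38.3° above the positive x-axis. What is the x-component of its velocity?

vₓ = v cos(θ) = 20.55 × cos(38.3°) = 16.13 m/s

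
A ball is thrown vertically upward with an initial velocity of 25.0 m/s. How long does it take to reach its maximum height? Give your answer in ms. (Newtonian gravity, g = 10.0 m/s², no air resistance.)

t_up = v₀ / g = 25.0 / 10.0 = 2.5 s
t_up = 2.5 s / 0.001 = 2500 ms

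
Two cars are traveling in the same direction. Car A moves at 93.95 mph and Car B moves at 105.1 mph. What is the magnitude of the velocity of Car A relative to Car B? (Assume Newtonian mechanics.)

v_rel = |v_A - v_B| = |93.95 - 105.1| = 11.15 mph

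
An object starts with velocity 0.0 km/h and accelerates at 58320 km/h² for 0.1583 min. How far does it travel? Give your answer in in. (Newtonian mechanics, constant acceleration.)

v₀ = 0.0 km/h × 0.2777777777777778 = 0.0 m/s
a = 58320 km/h² × 7.716049382716049e-05 = 4.5 m/s²
t = 0.1583 min × 60.0 = 9.498 s
d = v₀ × t + ½ × a × t² = 0.0 × 9.498 + 0.5 × 4.5 × 9.498² = 202.977 m
d = 202.977 m / 0.0254 = 7991 in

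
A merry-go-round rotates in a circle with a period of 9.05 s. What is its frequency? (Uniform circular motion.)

f = 1/T = 1/9.05 = 0.1105 Hz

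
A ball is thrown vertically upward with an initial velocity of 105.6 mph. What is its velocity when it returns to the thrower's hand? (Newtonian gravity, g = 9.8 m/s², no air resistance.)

By conservation of energy (no air resistance), the ball returns to the throw height with the same speed as launch, but directed downward.
|v_ground| = v₀ = 105.6 mph
v_ground = 105.6 mph (downward)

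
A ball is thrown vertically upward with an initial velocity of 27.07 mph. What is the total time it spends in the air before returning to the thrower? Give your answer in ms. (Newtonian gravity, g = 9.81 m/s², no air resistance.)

v₀ = 27.07 mph × 0.44704 = 12.1014 m/s
t_total = 2 × v₀ / g = 2 × 12.1014 / 9.81 = 2.46716 s
t_total = 2.46716 s / 0.001 = 2467 ms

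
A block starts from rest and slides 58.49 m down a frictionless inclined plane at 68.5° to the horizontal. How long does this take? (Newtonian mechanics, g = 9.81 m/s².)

a = g sin(θ) = 9.81 × sin(68.5°) = 9.1274 m/s²
t = √(2d/a) = √(2 × 58.49 / 9.1274) = 3.58 s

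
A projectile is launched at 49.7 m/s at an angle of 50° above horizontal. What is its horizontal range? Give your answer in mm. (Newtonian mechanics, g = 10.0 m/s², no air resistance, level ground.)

R = v₀² × sin(2θ) / g = 49.7² × sin(2 × 50°) / 10.0 = 2470.09 × 0.984808 / 10.0 = 243.256 m
R = 243.256 m / 0.001 = 243300 mm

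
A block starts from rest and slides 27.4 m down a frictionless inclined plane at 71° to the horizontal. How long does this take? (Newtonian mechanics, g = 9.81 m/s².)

a = g sin(θ) = 9.81 × sin(71°) = 9.2755 m/s²
t = √(2d/a) = √(2 × 27.4 / 9.2755) = 2.43 s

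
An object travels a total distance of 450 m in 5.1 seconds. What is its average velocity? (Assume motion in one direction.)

v_avg = Δd / Δt = 450 / 5.1 = 88.24 m/s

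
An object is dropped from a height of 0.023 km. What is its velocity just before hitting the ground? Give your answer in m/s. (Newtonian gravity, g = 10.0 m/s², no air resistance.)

h = 0.023 km × 1000.0 = 23.0 m
v = √(2gh) = √(2 × 10.0 × 23.0) = 21.45 m/s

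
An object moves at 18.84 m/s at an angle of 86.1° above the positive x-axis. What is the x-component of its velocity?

vₓ = v cos(θ) = 18.84 × cos(86.1°) = 1.28 m/s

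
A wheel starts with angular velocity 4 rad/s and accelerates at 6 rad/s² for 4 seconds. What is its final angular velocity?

ω = ω₀ + αt = 4 + 6 × 4 = 28 rad/s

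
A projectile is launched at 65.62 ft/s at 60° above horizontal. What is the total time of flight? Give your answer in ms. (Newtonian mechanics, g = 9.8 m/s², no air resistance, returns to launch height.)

v₀ = 65.62 ft/s × 0.3048 = 20.001 m/s
T = 2 × v₀ × sin(θ) / g = 2 × 20.001 × sin(60°) / 9.8 = 2 × 20.001 × 0.866025 / 9.8 = 3.53497 s
T = 3.53497 s / 0.001 = 3535 ms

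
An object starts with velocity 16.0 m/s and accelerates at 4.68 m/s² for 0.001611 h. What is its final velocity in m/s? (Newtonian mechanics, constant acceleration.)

t = 0.001611 h × 3600.0 = 5.7996 s
v = v₀ + a × t = 16.0 + 4.68 × 5.7996 = 43.14 m/s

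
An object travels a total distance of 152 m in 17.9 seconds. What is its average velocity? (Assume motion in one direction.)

v_avg = Δd / Δt = 152 / 17.9 = 8.49 m/s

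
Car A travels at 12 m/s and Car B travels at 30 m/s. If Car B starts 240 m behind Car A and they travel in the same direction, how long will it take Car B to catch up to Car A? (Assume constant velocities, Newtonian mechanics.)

Relative speed: v_rel = 30 - 12 = 18 m/s
Time to catch: t = d₀/v_rel = 240/18 = 13.33 s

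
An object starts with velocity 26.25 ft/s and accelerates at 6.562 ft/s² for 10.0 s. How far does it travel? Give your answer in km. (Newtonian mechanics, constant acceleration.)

v₀ = 26.25 ft/s × 0.3048 = 8.001 m/s
a = 6.562 ft/s² × 0.3048 = 2.0001 m/s²
d = v₀ × t + ½ × a × t² = 8.001 × 10.0 + 0.5 × 2.0001 × 10.0² = 180.015 m
d = 180.015 m / 1000.0 = 0.18 km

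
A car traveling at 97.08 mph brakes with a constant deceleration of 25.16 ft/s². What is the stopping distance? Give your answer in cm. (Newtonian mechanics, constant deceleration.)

v₀ = 97.08 mph × 0.44704 = 43.3986 m/s
a = 25.16 ft/s² × 0.3048 = 7.66877 m/s²
d = v₀² / (2a) = 43.3986² / (2 × 7.66877) = 1883.44 / 15.3375 = 122.8 m
d = 122.8 m / 0.01 = 12280 cm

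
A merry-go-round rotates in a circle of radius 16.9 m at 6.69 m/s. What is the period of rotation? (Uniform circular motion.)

T = 2πr/v = 2π×16.9/6.69 = 15.87 s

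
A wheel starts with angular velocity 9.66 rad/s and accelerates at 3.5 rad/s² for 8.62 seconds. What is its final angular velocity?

ω = ω₀ + αt = 9.66 + 3.5 × 8.62 = 39.83 rad/s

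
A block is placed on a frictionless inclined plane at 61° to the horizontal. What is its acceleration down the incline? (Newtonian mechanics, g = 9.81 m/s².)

a = g sin(θ) = 9.81 × sin(61°) = 9.81 × 0.8746 = 8.58 m/s²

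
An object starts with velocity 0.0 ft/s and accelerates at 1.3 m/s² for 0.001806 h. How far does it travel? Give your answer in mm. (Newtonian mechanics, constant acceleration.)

v₀ = 0.0 ft/s × 0.3048 = 0.0 m/s
t = 0.001806 h × 3600.0 = 6.5016 s
d = v₀ × t + ½ × a × t² = 0.0 × 6.5016 + 0.5 × 1.3 × 6.5016² = 27.476 m
d = 27.476 m / 0.001 = 27480 mm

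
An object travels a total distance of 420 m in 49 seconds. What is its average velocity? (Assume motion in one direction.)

v_avg = Δd / Δt = 420 / 49 = 8.57 m/s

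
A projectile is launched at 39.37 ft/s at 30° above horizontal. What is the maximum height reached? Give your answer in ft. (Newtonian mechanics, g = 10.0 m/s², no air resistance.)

v₀ = 39.37 ft/s × 0.3048 = 11.99998 m/s
H = v₀² × sin²(θ) / (2g) = 11.99998² × sin(30°)² / (2 × 10.0) = 143.9995 × 0.25 / 20.0 = 1.799994 m
H = 1.799994 m / 0.3048 = 5.905 ft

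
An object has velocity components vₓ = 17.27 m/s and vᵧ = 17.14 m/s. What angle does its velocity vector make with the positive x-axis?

θ = arctan(vᵧ/vₓ) = arctan(17.14/17.27) = 44.78°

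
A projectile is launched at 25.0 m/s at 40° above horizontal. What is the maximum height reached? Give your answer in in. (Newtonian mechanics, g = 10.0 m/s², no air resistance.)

H = v₀² × sin²(θ) / (2g) = 25.0² × sin(40°)² / (2 × 10.0) = 625.0 × 0.413176 / 20.0 = 12.9118 m
H = 12.9118 m / 0.0254 = 508.3 in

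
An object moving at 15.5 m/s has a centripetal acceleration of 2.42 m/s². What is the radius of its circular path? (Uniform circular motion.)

r = v²/a_c = 15.5²/2.42 = 99.28 m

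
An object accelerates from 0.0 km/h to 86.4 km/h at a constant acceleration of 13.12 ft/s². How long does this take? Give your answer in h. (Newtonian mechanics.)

v₀ = 0.0 km/h × 0.2777777777777778 = 0.0 m/s
v = 86.4 km/h × 0.2777777777777778 = 24.0 m/s
a = 13.12 ft/s² × 0.3048 = 3.99898 m/s²
t = (v - v₀) / a = (24.0 - 0.0) / 3.99898 = 6.00153 s
t = 6.00153 s / 3600.0 = 0.001667 h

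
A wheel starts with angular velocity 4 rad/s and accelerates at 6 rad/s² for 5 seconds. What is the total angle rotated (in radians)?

θ = ω₀t + ½αt² = 4×5 + ½×6×5² = 95.0 rad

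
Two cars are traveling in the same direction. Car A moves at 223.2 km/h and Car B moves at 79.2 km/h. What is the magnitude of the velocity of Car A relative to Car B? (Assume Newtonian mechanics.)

v_rel = |v_A - v_B| = |223.2 - 79.2| = 144.0 km/h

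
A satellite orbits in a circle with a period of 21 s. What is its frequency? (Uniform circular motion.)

f = 1/T = 1/21 = 0.0476 Hz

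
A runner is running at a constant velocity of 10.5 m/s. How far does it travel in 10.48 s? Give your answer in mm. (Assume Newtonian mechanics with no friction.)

d = v × t = 10.5 × 10.48 = 110.04 m
d = 110.04 m / 0.001 = 110000 mm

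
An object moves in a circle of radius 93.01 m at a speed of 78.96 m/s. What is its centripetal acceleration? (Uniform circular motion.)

a_c = v²/r = 78.96²/93.01 = 6234.6816/93.01 = 67.03 m/s²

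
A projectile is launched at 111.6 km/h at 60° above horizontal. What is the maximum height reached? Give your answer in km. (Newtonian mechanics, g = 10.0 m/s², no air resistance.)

v₀ = 111.6 km/h × 0.2777777777777778 = 31.0 m/s
H = v₀² × sin²(θ) / (2g) = 31.0² × sin(60°)² / (2 × 10.0) = 961.0 × 0.75 / 20.0 = 36.0375 m
H = 36.0375 m / 1000.0 = 0.03604 km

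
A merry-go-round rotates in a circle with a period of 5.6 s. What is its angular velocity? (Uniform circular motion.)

ω = 2π/T = 2π/5.6 = 1.122 rad/s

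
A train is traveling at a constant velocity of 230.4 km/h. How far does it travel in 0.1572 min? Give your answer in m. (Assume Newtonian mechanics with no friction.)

v = 230.4 km/h × 0.2777777777777778 = 64.0 m/s
t = 0.1572 min × 60.0 = 9.432 s
d = v × t = 64.0 × 9.432 = 603.6 m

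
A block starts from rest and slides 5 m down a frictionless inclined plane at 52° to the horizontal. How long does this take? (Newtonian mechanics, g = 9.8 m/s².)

a = g sin(θ) = 9.8 × sin(52°) = 7.7225 m/s²
t = √(2d/a) = √(2 × 5 / 7.7225) = 1.14 s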